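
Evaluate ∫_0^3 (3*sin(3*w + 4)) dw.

Let u = 3*w + 4, so du = 3 dw. When w = 0, u = 4; when w = 3, u = 13.
The integral becomes ∫ sin(u) du from 4 to 13, with antiderivative -cos(u).
Back in w: F(w) = -cos(3*w + 4).
Then F(3) - F(0) = (-cos(13)) - (-cos(4)) = -cos(13) + cos(4).

-cos(13) + cos(4)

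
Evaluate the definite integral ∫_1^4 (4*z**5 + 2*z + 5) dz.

2760

By the power rule, an antiderivative is F(z) = 2*z**6/3 + z**2 + 5*z.
Then F(4) - F(1) = (8300/3) - (20/3) = 2760.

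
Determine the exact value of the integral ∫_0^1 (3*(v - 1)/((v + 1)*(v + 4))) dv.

-12*log(2) + 5*log(5)

Factor the denominator: v**2 + 5*v + 4 = (v + 4)(v + 1).
Partial fractions: 3*(v - 1)/((v + 1)*(v + 4)) = 5/(v + 4) - 2/(v + 1).
An antiderivative is F(v) = -2*log(v + 1) + 5*log(v + 4).
Then F(1) - F(0) = (-2*log(2) + 5*log(5)) - (10*log(2)) = -12*log(2) + 5*log(5).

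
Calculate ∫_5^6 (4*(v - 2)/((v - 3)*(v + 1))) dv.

Factor the denominator: v**2 - 2*v - 3 = (v + 1)(v - 3).
Partial fractions: 4*(v - 2)/((v - 3)*(v + 1)) = 3/(v + 1) + 1/(v - 3).
An antiderivative is F(v) = log(v - 3) + 3*log(v + 1).
Then F(6) - F(5) = (log(3) + 3*log(7)) - (4*log(2) + 3*log(3)) = -4*log(2) - 2*log(3) + 3*log(7).

-4*log(2) - 2*log(3) + 3*log(7)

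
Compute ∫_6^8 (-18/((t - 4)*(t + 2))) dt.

-9*log(2) + 3*log(5)

Factor the denominator: t**2 - 2*t - 8 = (t + 2)(t - 4).
Partial fractions: -18/((t - 4)*(t + 2)) = 3/(t + 2) - 3/(t - 4).
An antiderivative is F(t) = -3*log(t - 4) + 3*log(t + 2).
Then F(8) - F(6) = (-3*log(2) + 3*log(5)) - (log(64)) = -9*log(2) + 3*log(5).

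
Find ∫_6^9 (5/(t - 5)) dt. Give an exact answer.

10*log(2)

An antiderivative is F(t) = 5*log(t - 5).
Then F(9) - F(6) = (10*log(2)) - (0) = 10*log(2).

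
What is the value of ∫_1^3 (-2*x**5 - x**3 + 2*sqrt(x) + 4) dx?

-256 + 4*sqrt(3)

By the power rule, an antiderivative is F(x) = -x**6/3 - x**4/4 + 4*x**(3/2)/3 + 4*x.
Then F(3) - F(1) = (-1005/4 + 4*sqrt(3)) - (19/4) = -256 + 4*sqrt(3).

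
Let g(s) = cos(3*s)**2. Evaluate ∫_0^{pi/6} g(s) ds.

Use the identity cos^2(3*s) = (1 + cos(6*s))/2.
An antiderivative is F(s) = s/2 + sin(6*s)/12.
Then F(pi/6) - F(0) = (pi/12) - (0) = pi/12.

pi/12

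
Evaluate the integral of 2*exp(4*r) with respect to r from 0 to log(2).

Let u = exp(r), so du = exp(r) dr. When r = 0, u = 1; when r = log(2), u = 2.
The integral becomes 2·∫ u**3 du from 1 to 2, with antiderivative u**4/2.
Back in r: F(r) = exp(4*r)/2.
Then F(log(2)) - F(0) = (8) - (1/2) = 15/2.

15/2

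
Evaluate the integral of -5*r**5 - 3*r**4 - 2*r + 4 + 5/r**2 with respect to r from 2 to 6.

-217437/5

By the power rule, an antiderivative is F(r) = -5*r**6/6 - 3*r**5/5 - r**2 + 4*r - 5/r.
Then F(6) - F(2) = (-1306753/30) - (-2131/30) = -217437/5.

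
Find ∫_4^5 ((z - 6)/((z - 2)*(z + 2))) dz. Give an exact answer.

log(49/54)

Factor the denominator: z**2 - 4 = (z + 2)(z - 2).
Partial fractions: (z - 6)/((z - 2)*(z + 2)) = 2/(z + 2) - 1/(z - 2).
An antiderivative is F(z) = -log(z - 2) + 2*log(z + 2).
Then F(5) - F(4) = (log(49/3)) - (log(18)) = log(49/54).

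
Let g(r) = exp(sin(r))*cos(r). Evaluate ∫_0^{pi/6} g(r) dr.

-1 + exp(1/2)

Let u = sin(r), so du = cos(r) dr. When r = 0, u = 0; when r = pi/6, u = 1/2.
The integral becomes ∫ exp(u) du from 0 to 1/2, with antiderivative exp(u).
Back in r: F(r) = exp(sin(r)).
Then F(pi/6) - F(0) = (exp(1/2)) - (1) = -1 + exp(1/2).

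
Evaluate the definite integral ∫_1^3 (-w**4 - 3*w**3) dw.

By the power rule, an antiderivative is F(w) = -w**5/5 - 3*w**4/4.
Then F(3) - F(1) = (-2187/20) - (-19/20) = -542/5.

-542/5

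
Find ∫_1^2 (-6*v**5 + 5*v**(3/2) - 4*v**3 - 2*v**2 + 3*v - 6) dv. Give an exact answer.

By the power rule, an antiderivative is F(v) = -v**6 + 2*v**(5/2) - v**4 - 2*v**3/3 + 3*v**2/2 - 6*v.
Then F(2) - F(1) = (-274/3 + 8*sqrt(2)) - (-31/6) = -517/6 + 8*sqrt(2).

-517/6 + 8*sqrt(2)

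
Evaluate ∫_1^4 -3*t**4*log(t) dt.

Integrate by parts once (u = ln t, dv = -3*t**4 dt).
An antiderivative is F(t) = -3*t**5*(5*log(t) - 1)/25.
Then F(4) - F(1) = (3072/25 - 6144*log(2)/5) - (3/25) = 3069/25 - 6144*log(2)/5.

3069/25 - 6144*log(2)/5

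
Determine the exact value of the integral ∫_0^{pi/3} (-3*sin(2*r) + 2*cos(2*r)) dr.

-9/4 + sqrt(3)/2

An antiderivative is F(r) = sin(2*r) + 3*cos(2*r)/2.
Then F(pi/3) - F(0) = (-3/4 + sqrt(3)/2) - (3/2) = -9/4 + sqrt(3)/2.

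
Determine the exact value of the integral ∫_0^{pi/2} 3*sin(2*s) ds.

3

An antiderivative is F(s) = -3*cos(2*s)/2.
Then F(pi/2) - F(0) = (3/2) - (-3/2) = 3.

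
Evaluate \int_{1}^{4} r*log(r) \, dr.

-15/4 + 16*log(2)

Integrate by parts once (u = ln r, dv = r dr).
An antiderivative is F(r) = r**2*(2*log(r) - 1)/4.
Then F(4) - F(1) = (-4 + 16*log(2)) - (-1/4) = -15/4 + 16*log(2).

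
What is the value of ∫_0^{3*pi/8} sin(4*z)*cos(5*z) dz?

-4/9 + 5*sqrt(2 - sqrt(2))/18

Use the identity sin(4*z)cos(5*z) = [sin(9*z) + sin(-z)]/2.
An antiderivative is F(z) = cos(z)/2 - cos(9*z)/18.
Then F(3*pi/8) - F(0) = (5*sqrt(2 - sqrt(2))/18) - (4/9) = -4/9 + 5*sqrt(2 - sqrt(2))/18.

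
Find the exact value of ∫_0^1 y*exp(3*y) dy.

1/9 + 2*exp(3)/9

Integrate by parts once (u = y, dv = exp(3*y) dy).
An antiderivative is F(y) = (3*y - 1)*exp(3*y)/9.
Then F(1) - F(0) = (2*exp(3)/9) - (-1/9) = 1/9 + 2*exp(3)/9.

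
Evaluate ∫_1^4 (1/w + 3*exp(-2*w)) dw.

-3*exp(-8)/2 + 3*exp(-2)/2 + 2*log(2)

An antiderivative is F(w) = log(w) - 3*exp(-2*w)/2.
Then F(4) - F(1) = (-3*exp(-8)/2 + 2*log(2)) - (-3*exp(-2)/2) = -3*exp(-8)/2 + 3*exp(-2)/2 + 2*log(2).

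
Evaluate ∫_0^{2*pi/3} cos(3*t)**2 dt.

pi/3

Use the identity cos^2(3*t) = (1 + cos(6*t))/2.
An antiderivative is F(t) = t/2 + sin(6*t)/12.
Then F(2*pi/3) - F(0) = (pi/3) - (0) = pi/3.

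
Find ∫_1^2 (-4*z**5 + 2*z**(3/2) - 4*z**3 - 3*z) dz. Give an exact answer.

-623/10 + 16*sqrt(2)/5

By the power rule, an antiderivative is F(z) = -2*z**6/3 + 4*z**(5/2)/5 - z**4 - 3*z**2/2.
Then F(2) - F(1) = (-194/3 + 16*sqrt(2)/5) - (-71/30) = -623/10 + 16*sqrt(2)/5.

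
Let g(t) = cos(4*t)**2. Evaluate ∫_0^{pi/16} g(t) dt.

1/16 + pi/32

Use the identity cos^2(4*t) = (1 + cos(8*t))/2.
An antiderivative is F(t) = t/2 + sin(8*t)/16.
Then F(pi/16) - F(0) = (1/16 + pi/32) - (0) = 1/16 + pi/32.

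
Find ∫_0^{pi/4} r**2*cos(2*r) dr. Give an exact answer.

Integrate by parts twice (u = r^2, dv = cos(2*r) dr).
An antiderivative is F(r) = r**2*sin(2*r)/2 + r*cos(2*r)/2 - sin(2*r)/4.
Then F(pi/4) - F(0) = (-1/4 + pi**2/32) - (0) = -1/4 + pi**2/32.

-1/4 + pi**2/32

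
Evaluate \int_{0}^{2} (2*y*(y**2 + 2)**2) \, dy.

Let u = y**2 + 2, so du = 2*y dy. When y = 0, u = 2; when y = 2, u = 6.
The integral becomes ∫ u**2 du from 2 to 6, with antiderivative u**3/3.
Back in y: F(y) = (y**2 + 2)**3/3.
Then F(2) - F(0) = (72) - (8/3) = 208/3.

208/3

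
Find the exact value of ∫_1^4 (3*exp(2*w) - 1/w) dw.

-3*exp(2)/2 - log(4) + 3*exp(8)/2

An antiderivative is F(w) = 3*exp(2*w)/2 - log(w).
Then F(4) - F(1) = (-log(4) + 3*exp(8)/2) - (3*exp(2)/2) = -3*exp(2)/2 - log(4) + 3*exp(8)/2.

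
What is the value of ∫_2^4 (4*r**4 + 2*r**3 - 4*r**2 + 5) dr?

By the power rule, an antiderivative is F(r) = 4*r**5/5 + r**4/2 - 4*r**3/3 + 5*r.
Then F(4) - F(2) = (13228/15) - (494/15) = 12734/15.

12734/15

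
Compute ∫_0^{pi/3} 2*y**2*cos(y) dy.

Integrate by parts twice (u = y^2, dv = 2*cos(y) dy).
An antiderivative is F(y) = 2*y**2*sin(y) + 4*y*cos(y) - 4*sin(y).
Then F(pi/3) - F(0) = (-2*sqrt(3) + sqrt(3)*pi**2/9 + 2*pi/3) - (0) = -2*sqrt(3) + sqrt(3)*pi**2/9 + 2*pi/3.

-2*sqrt(3) + sqrt(3)*pi**2/9 + 2*pi/3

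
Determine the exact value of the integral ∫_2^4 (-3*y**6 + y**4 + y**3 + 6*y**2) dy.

-230876/35

By the power rule, an antiderivative is F(y) = -3*y**7/7 + y**5/5 + y**4/4 + 2*y**3.
Then F(4) - F(2) = (-231872/35) - (-996/35) = -230876/35.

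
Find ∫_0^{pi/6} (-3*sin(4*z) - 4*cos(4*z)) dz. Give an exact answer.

An antiderivative is F(z) = -sin(4*z) + 3*cos(4*z)/4.
Then F(pi/6) - F(0) = (-sqrt(3)/2 - 3/8) - (3/4) = -9/8 - sqrt(3)/2.

-9/8 - sqrt(3)/2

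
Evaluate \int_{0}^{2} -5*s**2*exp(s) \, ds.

Integrate by parts twice (u = s^2, dv = -5*exp(s) ds).
An antiderivative is F(s) = (-5*s**2 + 10*s - 10)*exp(s).
Then F(2) - F(0) = (-10*exp(2)) - (-10) = 10 - 10*exp(2).

10 - 10*exp(2)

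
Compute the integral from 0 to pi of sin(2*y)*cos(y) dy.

Use the identity sin(2*y)cos(y) = [sin(3*y) + sin(y)]/2.
An antiderivative is F(y) = -cos(y)/2 - cos(3*y)/6.
Then F(pi) - F(0) = (2/3) - (-2/3) = 4/3.

4/3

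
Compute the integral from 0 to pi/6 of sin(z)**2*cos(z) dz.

Let u = sin(z), so du = cos(z) dz. When z = 0, u = 0; when z = pi/6, u = 1/2.
The integral becomes ∫ u**2 du from 0 to 1/2, with antiderivative u**3/3.
Back in z: F(z) = sin(z)**3/3.
Then F(pi/6) - F(0) = (1/24) - (0) = 1/24.

1/24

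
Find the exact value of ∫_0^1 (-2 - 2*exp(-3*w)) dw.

An antiderivative is F(w) = -2*w + 2*exp(-3*w)/3.
Then F(1) - F(0) = (-2 + 2*exp(-3)/3) - (2/3) = -8/3 + 2*exp(-3)/3.

-8/3 + 2*exp(-3)/3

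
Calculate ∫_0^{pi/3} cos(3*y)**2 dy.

Use the identity cos^2(3*y) = (1 + cos(6*y))/2.
An antiderivative is F(y) = y/2 + sin(6*y)/12.
Then F(pi/3) - F(0) = (pi/6) - (0) = pi/6.

pi/6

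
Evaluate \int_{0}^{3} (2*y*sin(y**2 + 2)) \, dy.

cos(2) - cos(11)

Let u = y**2 + 2, so du = 2*y dy. When y = 0, u = 2; when y = 3, u = 11.
The integral becomes ∫ sin(u) du from 2 to 11, with antiderivative -cos(u).
Back in y: F(y) = -cos(y**2 + 2).
Then F(3) - F(0) = (-cos(11)) - (-cos(2)) = cos(2) - cos(11).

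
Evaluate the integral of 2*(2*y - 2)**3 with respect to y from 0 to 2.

0

Let u = 2*y - 2, so du = 2 dy. When y = 0, u = -2; when y = 2, u = 2.
The integral becomes ∫ u**3 du from -2 to 2, with antiderivative u**4/4.
Back in y: F(y) = (2*y - 2)**4/4.
Then F(2) - F(0) = (4) - (4) = 0.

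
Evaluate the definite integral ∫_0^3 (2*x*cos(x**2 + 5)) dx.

-sin(5) + sin(14)

Let u = x**2 + 5, so du = 2*x dx. When x = 0, u = 5; when x = 3, u = 14.
The integral becomes ∫ cos(u) du from 5 to 14, with antiderivative sin(u).
Back in x: F(x) = sin(x**2 + 5).
Then F(3) - F(0) = (sin(14)) - (sin(5)) = -sin(5) + sin(14).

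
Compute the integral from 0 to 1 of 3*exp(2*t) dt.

-3/2 + 3*exp(2)/2

An antiderivative is F(t) = 3*exp(2*t)/2.
Then F(1) - F(0) = (3*exp(2)/2) - (3/2) = -3/2 + 3*exp(2)/2.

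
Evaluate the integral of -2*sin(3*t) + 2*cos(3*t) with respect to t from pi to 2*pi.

An antiderivative is F(t) = 2*sin(3*t)/3 + 2*cos(3*t)/3.
Then F(2*pi) - F(pi) = (2/3) - (-2/3) = 4/3.

4/3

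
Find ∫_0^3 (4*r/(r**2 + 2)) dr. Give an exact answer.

-2*log(2) + 2*log(11)

Let u = r**2 + 2, so du = 2*r dr. When r = 0, u = 2; when r = 3, u = 11.
The integral becomes 2·∫ 1/u du from 2 to 11, with antiderivative 2*log(u).
Back in r: F(r) = 2*log(r**2 + 2).
Then F(3) - F(0) = (2*log(11)) - (log(4)) = -2*log(2) + 2*log(11).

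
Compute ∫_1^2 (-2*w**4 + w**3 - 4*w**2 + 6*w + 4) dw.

-299/60

By the power rule, an antiderivative is F(w) = -2*w**5/5 + w**4/4 - 4*w**3/3 + 3*w**2 + 4*w.
Then F(2) - F(1) = (8/15) - (331/60) = -299/60.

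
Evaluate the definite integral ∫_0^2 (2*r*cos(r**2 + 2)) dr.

Let u = r**2 + 2, so du = 2*r dr. When r = 0, u = 2; when r = 2, u = 6.
The integral becomes ∫ cos(u) du from 2 to 6, with antiderivative sin(u).
Back in r: F(r) = sin(r**2 + 2).
Then F(2) - F(0) = (sin(6)) - (sin(2)) = -sin(2) + sin(6).

-sin(2) + sin(6)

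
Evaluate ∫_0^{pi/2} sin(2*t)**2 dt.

pi/4

Use the identity sin^2(2*t) = (1 - cos(4*t))/2.
An antiderivative is F(t) = t/2 - sin(4*t)/8.
Then F(pi/2) - F(0) = (pi/4) - (0) = pi/4.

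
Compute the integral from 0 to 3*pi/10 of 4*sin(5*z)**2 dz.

3*pi/5

Use the identity sin^2(5*z) = (1 - cos(10*z))/2.
An antiderivative is F(z) = 2*z - sin(10*z)/5.
Then F(3*pi/10) - F(0) = (3*pi/5) - (0) = 3*pi/5.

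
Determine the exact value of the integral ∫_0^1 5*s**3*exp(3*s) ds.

Integrate by parts 3 times (u = s^3, dv = 5*exp(3*s) ds).
An antiderivative is F(s) = (45*s**3 - 45*s**2 + 30*s - 10)*exp(3*s)/27.
Then F(1) - F(0) = (20*exp(3)/27) - (-10/27) = 10/27 + 20*exp(3)/27.

10/27 + 20*exp(3)/27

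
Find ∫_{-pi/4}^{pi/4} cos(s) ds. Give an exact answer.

An antiderivative is F(s) = sin(s).
Then F(pi/4) - F(-pi/4) = (sqrt(2)/2) - (-sqrt(2)/2) = sqrt(2).

sqrt(2)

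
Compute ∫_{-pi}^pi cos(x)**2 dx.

Use the identity cos^2(x) = (1 + cos(2*x))/2.
An antiderivative is F(x) = x/2 + sin(2*x)/4.
Then F(pi) - F(-pi) = (pi/2) - (-pi/2) = pi.

pi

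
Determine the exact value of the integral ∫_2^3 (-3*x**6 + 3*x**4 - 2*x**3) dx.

By the power rule, an antiderivative is F(x) = -3*x**7/7 + 3*x**5/5 - x**4/2.
Then F(3) - F(2) = (-58239/70) - (-1528/35) = -55183/70.

-55183/70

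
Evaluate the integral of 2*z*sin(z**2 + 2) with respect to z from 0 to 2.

Let u = z**2 + 2, so du = 2*z dz. When z = 0, u = 2; when z = 2, u = 6.
The integral becomes ∫ sin(u) du from 2 to 6, with antiderivative -cos(u).
Back in z: F(z) = -cos(z**2 + 2).
Then F(2) - F(0) = (-cos(6)) - (-cos(2)) = -cos(6) + cos(2).

-cos(6) + cos(2)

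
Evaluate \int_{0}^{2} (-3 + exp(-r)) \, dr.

An antiderivative is F(r) = -3*r - exp(-r).
Then F(2) - F(0) = (-6 - exp(-2)) - (-1) = -5 - exp(-2).

-5 - exp(-2)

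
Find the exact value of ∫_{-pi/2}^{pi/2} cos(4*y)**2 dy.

Use the identity cos^2(4*y) = (1 + cos(8*y))/2.
An antiderivative is F(y) = y/2 + sin(8*y)/16.
Then F(pi/2) - F(-pi/2) = (pi/4) - (-pi/4) = pi/2.

pi/2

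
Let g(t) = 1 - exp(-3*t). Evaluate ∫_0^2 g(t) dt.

exp(-6)/3 + 5/3

An antiderivative is F(t) = t + exp(-3*t)/3.
Then F(2) - F(0) = (exp(-6)/3 + 2) - (1/3) = exp(-6)/3 + 5/3.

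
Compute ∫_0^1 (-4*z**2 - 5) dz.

By the power rule, an antiderivative is F(z) = -4*z**3/3 - 5*z.
Then F(1) - F(0) = (-19/3) - (0) = -19/3.

-19/3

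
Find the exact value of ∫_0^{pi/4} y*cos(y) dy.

-1 + sqrt(2)*pi/8 + sqrt(2)/2

Integrate by parts once (u = y, dv = cos(y) dy).
An antiderivative is F(y) = y*sin(y) + cos(y).
Then F(pi/4) - F(0) = (sqrt(2)*(pi + 4)/8) - (1) = -1 + sqrt(2)*pi/8 + sqrt(2)/2.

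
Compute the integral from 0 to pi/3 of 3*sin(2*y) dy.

9/4

An antiderivative is F(y) = -3*cos(2*y)/2.
Then F(pi/3) - F(0) = (3/4) - (-3/2) = 9/4.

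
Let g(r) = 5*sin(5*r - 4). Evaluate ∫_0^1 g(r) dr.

cos(4) - cos(1)

Let u = 5*r - 4, so du = 5 dr. When r = 0, u = -4; when r = 1, u = 1.
The integral becomes ∫ sin(u) du from -4 to 1, with antiderivative -cos(u).
Back in r: F(r) = -cos(5*r - 4).
Then F(1) - F(0) = (-cos(1)) - (-cos(4)) = cos(4) - cos(1).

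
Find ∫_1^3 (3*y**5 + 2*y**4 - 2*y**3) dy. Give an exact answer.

By the power rule, an antiderivative is F(y) = y**6/2 + 2*y**5/5 - y**4/2.
Then F(3) - F(1) = (2106/5) - (2/5) = 2104/5.

2104/5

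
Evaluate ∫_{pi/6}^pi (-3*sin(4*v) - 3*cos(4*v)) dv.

3*sqrt(3)/8 + 9/8

An antiderivative is F(v) = -3*sin(4*v)/4 + 3*cos(4*v)/4.
Then F(pi) - F(pi/6) = (3/4) - (-3*sqrt(3)/8 - 3/8) = 3*sqrt(3)/8 + 9/8.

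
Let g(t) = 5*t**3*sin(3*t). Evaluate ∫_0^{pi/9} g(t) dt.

-5*sqrt(3)/27 - 5*pi**3/4374 + 5*sqrt(3)*pi**2/486 + 5*pi/81

Integrate by parts 3 times (u = t^3, dv = 5*sin(3*t) dt).
An antiderivative is F(t) = -5*t**3*cos(3*t)/3 + 5*t**2*sin(3*t)/3 + 10*t*cos(3*t)/9 - 10*sin(3*t)/27.
Then F(pi/9) - F(0) = (-5*sqrt(3)/27 - 5*pi**3/4374 + 5*sqrt(3)*pi**2/486 + 5*pi/81) - (0) = -5*sqrt(3)/27 - 5*pi**3/4374 + 5*sqrt(3)*pi**2/486 + 5*pi/81.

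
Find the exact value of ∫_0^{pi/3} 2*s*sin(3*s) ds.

2*pi/9

Integrate by parts once (u = s, dv = 2*sin(3*s) ds).
An antiderivative is F(s) = -2*s*cos(3*s)/3 + 2*sin(3*s)/9.
Then F(pi/3) - F(0) = (2*pi/9) - (0) = 2*pi/9.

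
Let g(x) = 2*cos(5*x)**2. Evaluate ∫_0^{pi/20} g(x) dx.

1/10 + pi/20

Use the identity cos^2(5*x) = (1 + cos(10*x))/2.
An antiderivative is F(x) = x + sin(10*x)/10.
Then F(pi/20) - F(0) = (1/10 + pi/20) - (0) = 1/10 + pi/20.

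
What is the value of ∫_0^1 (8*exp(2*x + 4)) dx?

Let u = 2*x + 4, so du = 2 dx. When x = 0, u = 4; when x = 1, u = 6.
The integral becomes 4·∫ exp(u) du from 4 to 6, with antiderivative 4*exp(u).
Back in x: F(x) = 4*exp(2*x + 4).
Then F(1) - F(0) = (4*exp(6)) - (4*exp(4)) = -4*(1 - exp(2))*exp(4).

-4*(1 - exp(2))*exp(4)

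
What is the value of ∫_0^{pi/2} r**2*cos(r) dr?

Integrate by parts twice (u = r^2, dv = cos(r) dr).
An antiderivative is F(r) = r**2*sin(r) + 2*r*cos(r) - 2*sin(r).
Then F(pi/2) - F(0) = (-2 + pi**2/4) - (0) = -2 + pi**2/4.

-2 + pi**2/4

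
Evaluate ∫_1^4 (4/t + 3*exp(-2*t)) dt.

-3*exp(-8)/2 + 3*exp(-2)/2 + 8*log(2)

An antiderivative is F(t) = 4*log(t) - 3*exp(-2*t)/2.
Then F(4) - F(1) = (-3*exp(-8)/2 + 8*log(2)) - (-3*exp(-2)/2) = -3*exp(-8)/2 + 3*exp(-2)/2 + 8*log(2).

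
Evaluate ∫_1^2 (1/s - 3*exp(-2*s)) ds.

-3*exp(-2)/2 + 3*exp(-4)/2 + log(2)

An antiderivative is F(s) = log(s) + 3*exp(-2*s)/2.
Then F(2) - F(1) = (3*exp(-4)/2 + log(2)) - (3*exp(-2)/2) = -3*exp(-2)/2 + 3*exp(-4)/2 + log(2).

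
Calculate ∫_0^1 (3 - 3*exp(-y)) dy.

3*exp(-1)

An antiderivative is F(y) = 3*y + 3*exp(-y).
Then F(1) - F(0) = (3*exp(-1) + 3) - (3) = 3*exp(-1).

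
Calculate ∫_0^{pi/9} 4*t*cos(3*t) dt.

-2/9 + 2*sqrt(3)*pi/27

Integrate by parts once (u = t, dv = 4*cos(3*t) dt).
An antiderivative is F(t) = 4*t*sin(3*t)/3 + 4*cos(3*t)/9.
Then F(pi/9) - F(0) = (2/9 + 2*sqrt(3)*pi/27) - (4/9) = -2/9 + 2*sqrt(3)*pi/27.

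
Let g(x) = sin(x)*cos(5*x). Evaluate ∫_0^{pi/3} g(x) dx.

-3/16

Use the identity sin(x)cos(5*x) = [sin(6*x) + sin(-4*x)]/2.
An antiderivative is F(x) = cos(4*x)/8 - cos(6*x)/12.
Then F(pi/3) - F(0) = (-7/48) - (1/24) = -3/16.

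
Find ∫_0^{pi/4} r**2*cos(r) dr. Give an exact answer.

sqrt(2)*(-32 + pi**2 + 8*pi)/32

Integrate by parts twice (u = r^2, dv = cos(r) dr).
An antiderivative is F(r) = r**2*sin(r) + 2*r*cos(r) - 2*sin(r).
Then F(pi/4) - F(0) = (sqrt(2)*(-32 + pi**2 + 8*pi)/32) - (0) = sqrt(2)*(-32 + pi**2 + 8*pi)/32.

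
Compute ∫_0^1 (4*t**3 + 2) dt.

By the power rule, an antiderivative is F(t) = t**4 + 2*t.
Then F(1) - F(0) = (3) - (0) = 3.

3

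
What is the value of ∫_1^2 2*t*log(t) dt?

Integrate by parts once (u = ln t, dv = 2*t dt).
An antiderivative is F(t) = t**2*(2*log(t) - 1)/2.
Then F(2) - F(1) = (-2 + log(16)) - (-1/2) = -3/2 + log(16).

-3/2 + log(16)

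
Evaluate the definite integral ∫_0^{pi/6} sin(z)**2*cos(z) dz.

1/24

Let u = sin(z), so du = cos(z) dz. When z = 0, u = 0; when z = pi/6, u = 1/2.
The integral becomes ∫ u**2 du from 0 to 1/2, with antiderivative u**3/3.
Back in z: F(z) = sin(z)**3/3.
Then F(pi/6) - F(0) = (1/24) - (0) = 1/24.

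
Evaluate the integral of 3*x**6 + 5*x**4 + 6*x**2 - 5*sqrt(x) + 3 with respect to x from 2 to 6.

By the power rule, an antiderivative is F(x) = 3*x**7/7 + x**5 - 10*x**(3/2)/3 + 2*x**3 + 3*x.
Then F(6) - F(2) = (897390/7 - 20*sqrt(6)) - (762/7 - 20*sqrt(2)/3) = -20*sqrt(6) + 20*sqrt(2)/3 + 896628/7.

-20*sqrt(6) + 20*sqrt(2)/3 + 896628/7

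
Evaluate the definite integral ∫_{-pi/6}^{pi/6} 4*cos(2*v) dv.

An antiderivative is F(v) = 2*sin(2*v).
Then F(pi/6) - F(-pi/6) = (sqrt(3)) - (-sqrt(3)) = 2*sqrt(3).

2*sqrt(3)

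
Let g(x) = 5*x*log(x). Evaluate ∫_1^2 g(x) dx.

-15/4 + 10*log(2)

Integrate by parts once (u = ln x, dv = 5*x dx).
An antiderivative is F(x) = 5*x**2*(2*log(x) - 1)/4.
Then F(2) - F(1) = (-5 + 10*log(2)) - (-5/4) = -15/4 + 10*log(2).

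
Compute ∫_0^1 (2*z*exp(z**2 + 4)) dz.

Let u = z**2 + 4, so du = 2*z dz. When z = 0, u = 4; when z = 1, u = 5.
The integral becomes ∫ exp(u) du from 4 to 5, with antiderivative exp(u).
Back in z: F(z) = exp(z**2 + 4).
Then F(1) - F(0) = (exp(5)) - (exp(4)) = -exp(4) + exp(5).

-exp(4) + exp(5)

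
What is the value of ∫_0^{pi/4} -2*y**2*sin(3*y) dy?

Integrate by parts twice (u = y^2, dv = -2*sin(3*y) dy).
An antiderivative is F(y) = 2*y**2*cos(3*y)/3 - 4*y*sin(3*y)/9 - 4*cos(3*y)/27.
Then F(pi/4) - F(0) = (sqrt(2)*(-9*pi**2 - 24*pi + 32)/432) - (-4/27) = -sqrt(2)*pi**2/48 - sqrt(2)*pi/18 + 2*sqrt(2)/27 + 4/27.

-sqrt(2)*pi**2/48 - sqrt(2)*pi/18 + 2*sqrt(2)/27 + 4/27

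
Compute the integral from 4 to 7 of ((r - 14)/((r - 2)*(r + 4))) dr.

-7*log(2) - 2*log(5) + 3*log(11)

Factor the denominator: r**2 + 2*r - 8 = (r + 4)(r - 2).
Partial fractions: (r - 14)/((r - 2)*(r + 4)) = 3/(r + 4) - 2/(r - 2).
An antiderivative is F(r) = -2*log(r - 2) + 3*log(r + 4).
Then F(7) - F(4) = (-2*log(5) + 3*log(11)) - (7*log(2)) = -7*log(2) - 2*log(5) + 3*log(11).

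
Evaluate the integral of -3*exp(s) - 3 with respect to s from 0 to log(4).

-9 - log(64)

An antiderivative is F(s) = -3*s - 3*exp(s).
Then F(log(4)) - F(0) = (-12 - 6*log(2)) - (-3) = -9 - log(64).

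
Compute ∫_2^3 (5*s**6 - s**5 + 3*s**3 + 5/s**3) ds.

By the power rule, an antiderivative is F(s) = 5*s**7/7 - s**6/6 + 3*s**4/4 - 5/(2*s**2).
Then F(3) - F(2) = (378281/252) - (15479/168) = 710125/504.

710125/504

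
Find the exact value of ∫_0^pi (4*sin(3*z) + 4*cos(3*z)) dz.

An antiderivative is F(z) = 4*sin(3*z)/3 - 4*cos(3*z)/3.
Then F(pi) - F(0) = (4/3) - (-4/3) = 8/3.

8/3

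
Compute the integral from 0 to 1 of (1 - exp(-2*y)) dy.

(1 + exp(2))*exp(-2)/2

An antiderivative is F(y) = y + exp(-2*y)/2.
Then F(1) - F(0) = (exp(-2)/2 + 1) - (1/2) = (1 + exp(2))*exp(-2)/2.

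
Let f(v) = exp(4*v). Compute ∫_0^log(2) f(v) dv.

15/4

Let u = exp(v), so du = exp(v) dv. When v = 0, u = 1; when v = log(2), u = 2.
The integral becomes ∫ u**3 du from 1 to 2, with antiderivative u**4/4.
Back in v: F(v) = exp(4*v)/4.
Then F(log(2)) - F(0) = (4) - (1/4) = 15/4.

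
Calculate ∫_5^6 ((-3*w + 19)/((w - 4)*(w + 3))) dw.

Factor the denominator: w**2 - w - 12 = (w + 3)(w - 4).
Partial fractions: (-3*w + 19)/((w - 4)*(w + 3)) = -4/(w + 3) + 1/(w - 4).
An antiderivative is F(w) = log(w - 4) - 4*log(w + 3).
Then F(6) - F(5) = (-8*log(3) + log(2)) - (-12*log(2)) = -8*log(3) + 13*log(2).

-8*log(3) + 13*log(2)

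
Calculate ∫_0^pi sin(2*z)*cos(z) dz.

4/3

Use the identity sin(2*z)cos(z) = [sin(3*z) + sin(z)]/2.
An antiderivative is F(z) = -cos(z)/2 - cos(3*z)/6.
Then F(pi) - F(0) = (2/3) - (-2/3) = 4/3.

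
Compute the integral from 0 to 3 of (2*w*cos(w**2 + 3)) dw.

sin(12) - sin(3)

Let u = w**2 + 3, so du = 2*w dw. When w = 0, u = 3; when w = 3, u = 12.
The integral becomes ∫ cos(u) du from 3 to 12, with antiderivative sin(u).
Back in w: F(w) = sin(w**2 + 3).
Then F(3) - F(0) = (sin(12)) - (sin(3)) = sin(12) - sin(3).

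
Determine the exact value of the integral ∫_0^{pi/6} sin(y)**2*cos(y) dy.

1/24

Let u = sin(y), so du = cos(y) dy. When y = 0, u = 0; when y = pi/6, u = 1/2.
The integral becomes ∫ u**2 du from 0 to 1/2, with antiderivative u**3/3.
Back in y: F(y) = sin(y)**3/3.
Then F(pi/6) - F(0) = (1/24) - (0) = 1/24.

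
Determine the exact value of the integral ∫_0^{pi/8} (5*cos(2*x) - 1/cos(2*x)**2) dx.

-1/2 + 5*sqrt(2)/4

An antiderivative is F(x) = 5*sin(2*x)/2 - tan(2*x)/2.
Then F(pi/8) - F(0) = (-1/2 + 5*sqrt(2)/4) - (0) = -1/2 + 5*sqrt(2)/4.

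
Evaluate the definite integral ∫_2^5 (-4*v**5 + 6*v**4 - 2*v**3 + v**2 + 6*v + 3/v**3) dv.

By the power rule, an antiderivative is F(v) = -2*v**6/3 + 6*v**5/5 - v**4/2 + v**3/3 + 3*v**2 - 3/(2*v**2).
Then F(5) - F(2) = (-171564/25) - (81/40) = -1372917/200.

-1372917/200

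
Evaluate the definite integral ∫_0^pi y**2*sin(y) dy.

-4 + pi**2

Integrate by parts twice (u = y^2, dv = sin(y) dy).
An antiderivative is F(y) = -y**2*cos(y) + 2*y*sin(y) + 2*cos(y).
Then F(pi) - F(0) = (-2 + pi**2) - (2) = -4 + pi**2.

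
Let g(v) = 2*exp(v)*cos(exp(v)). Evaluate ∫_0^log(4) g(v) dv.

-2*sin(1) + 2*sin(4)

Let u = exp(v), so du = exp(v) dv. When v = 0, u = 1; when v = log(4), u = 4.
The integral becomes 2·∫ cos(u) du from 1 to 4, with antiderivative 2*sin(u).
Back in v: F(v) = 2*sin(exp(v)).
Then F(log(4)) - F(0) = (2*sin(4)) - (2*sin(1)) = -2*sin(1) + 2*sin(4).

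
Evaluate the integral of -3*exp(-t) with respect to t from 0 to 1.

An antiderivative is F(t) = 3*exp(-t).
Then F(1) - F(0) = (3*exp(-1)) - (3) = -3 + 3*exp(-1).

-3 + 3*exp(-1)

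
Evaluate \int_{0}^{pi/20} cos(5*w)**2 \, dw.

1/20 + pi/40

Use the identity cos^2(5*w) = (1 + cos(10*w))/2.
An antiderivative is F(w) = w/2 + sin(10*w)/20.
Then F(pi/20) - F(0) = (1/20 + pi/40) - (0) = 1/20 + pi/40.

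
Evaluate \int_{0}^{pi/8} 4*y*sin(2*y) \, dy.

Integrate by parts once (u = y, dv = 4*sin(2*y) dy).
An antiderivative is F(y) = -2*y*cos(2*y) + sin(2*y).
Then F(pi/8) - F(0) = (sqrt(2)*(4 - pi)/8) - (0) = sqrt(2)*(4 - pi)/8.

sqrt(2)*(4 - pi)/8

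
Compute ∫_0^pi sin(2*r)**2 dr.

pi/2

Use the identity sin^2(2*r) = (1 - cos(4*r))/2.
An antiderivative is F(r) = r/2 - sin(4*r)/8.
Then F(pi) - F(0) = (pi/2) - (0) = pi/2.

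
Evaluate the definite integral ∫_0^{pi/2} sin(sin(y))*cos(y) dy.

Let u = sin(y), so du = cos(y) dy. When y = 0, u = 0; when y = pi/2, u = 1.
The integral becomes ∫ sin(u) du from 0 to 1, with antiderivative -cos(u).
Back in y: F(y) = -cos(sin(y)).
Then F(pi/2) - F(0) = (-cos(1)) - (-1) = 1 - cos(1).

1 - cos(1)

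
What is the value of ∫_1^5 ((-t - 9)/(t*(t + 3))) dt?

Factor the denominator: t**2 + 3*t = (t + 3)t.
Partial fractions: (-t - 9)/(t*(t + 3)) = 2/(t + 3) - 3/t.
An antiderivative is F(t) = -3*log(t) + 2*log(t + 3).
Then F(5) - F(1) = (-3*log(5) + 6*log(2)) - (log(16)) = -3*log(5) + 2*log(2).

-3*log(5) + 2*log(2)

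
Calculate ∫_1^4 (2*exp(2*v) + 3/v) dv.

-exp(2) + log(64) + exp(8)

An antiderivative is F(v) = exp(2*v) + 3*log(v).
Then F(4) - F(1) = (log(64) + exp(8)) - (exp(2)) = -exp(2) + log(64) + exp(8).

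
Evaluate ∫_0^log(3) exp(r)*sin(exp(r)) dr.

cos(1) - cos(3)

Let u = exp(r), so du = exp(r) dr. When r = 0, u = 1; when r = log(3), u = 3.
The integral becomes ∫ sin(u) du from 1 to 3, with antiderivative -cos(u).
Back in r: F(r) = -cos(exp(r)).
Then F(log(3)) - F(0) = (-cos(3)) - (-cos(1)) = cos(1) - cos(3).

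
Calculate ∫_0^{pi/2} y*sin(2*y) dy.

pi/4

Integrate by parts once (u = y, dv = sin(2*y) dy).
An antiderivative is F(y) = -y*cos(2*y)/2 + sin(2*y)/4.
Then F(pi/2) - F(0) = (pi/4) - (0) = pi/4.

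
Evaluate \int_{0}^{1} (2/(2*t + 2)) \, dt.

An antiderivative is F(t) = log(2*t + 2).
Then F(1) - F(0) = (log(4)) - (log(2)) = log(2).

log(2)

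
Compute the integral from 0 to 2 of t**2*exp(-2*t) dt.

Integrate by parts twice (u = t^2, dv = exp(-2*t) dt).
An antiderivative is F(t) = (-2*t**2 - 2*t - 1)*exp(-2*t)/4.
Then F(2) - F(0) = (-13*exp(-4)/4) - (-1/4) = (-13 + exp(4))*exp(-4)/4.

(-13 + exp(4))*exp(-4)/4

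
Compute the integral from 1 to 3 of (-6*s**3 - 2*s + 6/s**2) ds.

-124

By the power rule, an antiderivative is F(s) = -3*s**4/2 - s**2 - 6/s.
Then F(3) - F(1) = (-265/2) - (-17/2) = -124.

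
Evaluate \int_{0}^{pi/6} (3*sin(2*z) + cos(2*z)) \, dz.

An antiderivative is F(z) = sin(2*z)/2 - 3*cos(2*z)/2.
Then F(pi/6) - F(0) = (-3/4 + sqrt(3)/4) - (-3/2) = sqrt(3)/4 + 3/4.

sqrt(3)/4 + 3/4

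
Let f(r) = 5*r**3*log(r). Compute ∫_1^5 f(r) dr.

Integrate by parts once (u = ln r, dv = 5*r**3 dr).
An antiderivative is F(r) = 5*r**4*(4*log(r) - 1)/16.
Then F(5) - F(1) = (-3125/16 + 3125*log(5)/4) - (-5/16) = -195 + 3125*log(5)/4.

-195 + 3125*log(5)/4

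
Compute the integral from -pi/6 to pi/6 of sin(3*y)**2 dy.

pi/6

Use the identity sin^2(3*y) = (1 - cos(6*y))/2.
An antiderivative is F(y) = y/2 - sin(6*y)/12.
Then F(pi/6) - F(-pi/6) = (pi/12) - (-pi/12) = pi/6.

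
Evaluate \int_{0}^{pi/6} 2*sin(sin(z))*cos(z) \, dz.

2 - 2*cos(1/2)

Let u = sin(z), so du = cos(z) dz. When z = 0, u = 0; when z = pi/6, u = 1/2.
The integral becomes 2·∫ sin(u) du from 0 to 1/2, with antiderivative -2*cos(u).
Back in z: F(z) = -2*cos(sin(z)).
Then F(pi/6) - F(0) = (-2*cos(1/2)) - (-2) = 2 - 2*cos(1/2).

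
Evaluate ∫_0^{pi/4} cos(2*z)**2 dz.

Use the identity cos^2(2*z) = (1 + cos(4*z))/2.
An antiderivative is F(z) = z/2 + sin(4*z)/8.
Then F(pi/4) - F(0) = (pi/8) - (0) = pi/8.

pi/8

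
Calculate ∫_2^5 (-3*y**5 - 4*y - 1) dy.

-15651/2

By the power rule, an antiderivative is F(y) = -y**6/2 - 2*y**2 - y.
Then F(5) - F(2) = (-15735/2) - (-42) = -15651/2.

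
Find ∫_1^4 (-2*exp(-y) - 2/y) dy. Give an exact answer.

An antiderivative is F(y) = -2*log(y) + 2*exp(-y).
Then F(4) - F(1) = (-4*log(2) + 2*exp(-4)) - (2*exp(-1)) = -4*log(2) - 2*exp(-1) + 2*exp(-4).

-4*log(2) - 2*exp(-1) + 2*exp(-4)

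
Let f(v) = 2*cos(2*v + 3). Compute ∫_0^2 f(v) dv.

-sin(3) + sin(7)

Let u = 2*v + 3, so du = 2 dv. When v = 0, u = 3; when v = 2, u = 7.
The integral becomes ∫ cos(u) du from 3 to 7, with antiderivative sin(u).
Back in v: F(v) = sin(2*v + 3).
Then F(2) - F(0) = (sin(7)) - (sin(3)) = -sin(3) + sin(7).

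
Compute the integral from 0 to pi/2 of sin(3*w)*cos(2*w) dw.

Use the identity sin(3*w)cos(2*w) = [sin(5*w) + sin(w)]/2.
An antiderivative is F(w) = -cos(w)/2 - cos(5*w)/10.
Then F(pi/2) - F(0) = (0) - (-3/5) = 3/5.

3/5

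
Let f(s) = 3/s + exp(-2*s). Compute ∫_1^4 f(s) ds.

(-1 + exp(6) + 12*exp(8)*log(2))*exp(-8)/2

An antiderivative is F(s) = 3*log(s) - exp(-2*s)/2.
Then F(4) - F(1) = (-exp(-8)/2 + 6*log(2)) - (-exp(-2)/2) = (-1 + exp(6) + 12*exp(8)*log(2))*exp(-8)/2.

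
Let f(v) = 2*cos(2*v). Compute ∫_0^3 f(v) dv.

Let u = 2*v, so du = 2 dv. When v = 0, u = 0; when v = 3, u = 6.
The integral becomes ∫ cos(u) du from 0 to 6, with antiderivative sin(u).
Back in v: F(v) = sin(2*v).
Then F(3) - F(0) = (sin(6)) - (0) = sin(6).

sin(6)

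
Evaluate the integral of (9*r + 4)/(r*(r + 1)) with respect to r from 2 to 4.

Factor the denominator: r**2 + r = (r + 1)r.
Partial fractions: (9*r + 4)/(r*(r + 1)) = 5/(r + 1) + 4/r.
An antiderivative is F(r) = 4*log(r) + 5*log(r + 1).
Then F(4) - F(2) = (8*log(2) + 5*log(5)) - (4*log(2) + 5*log(3)) = -5*log(3) + 4*log(2) + 5*log(5).

-5*log(3) + 4*log(2) + 5*log(5)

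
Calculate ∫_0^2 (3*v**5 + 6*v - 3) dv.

38

By the power rule, an antiderivative is F(v) = v**6/2 + 3*v**2 - 3*v.
Then F(2) - F(0) = (38) - (0) = 38.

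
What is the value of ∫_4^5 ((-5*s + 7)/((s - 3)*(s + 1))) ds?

-5*log(2) - 3*log(3) + 3*log(5)

Factor the denominator: s**2 - 2*s - 3 = (s + 1)(s - 3).
Partial fractions: (-5*s + 7)/((s - 3)*(s + 1)) = -3/(s + 1) - 2/(s - 3).
An antiderivative is F(s) = -2*log(s - 3) - 3*log(s + 1).
Then F(5) - F(4) = (-5*log(2) - 3*log(3)) - (-3*log(5)) = -5*log(2) - 3*log(3) + 3*log(5).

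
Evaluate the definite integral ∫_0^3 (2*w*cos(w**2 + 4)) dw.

Let u = w**2 + 4, so du = 2*w dw. When w = 0, u = 4; when w = 3, u = 13.
The integral becomes ∫ cos(u) du from 4 to 13, with antiderivative sin(u).
Back in w: F(w) = sin(w**2 + 4).
Then F(3) - F(0) = (sin(13)) - (sin(4)) = sin(13) - sin(4).

sin(13) - sin(4)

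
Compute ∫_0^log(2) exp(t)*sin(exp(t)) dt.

-cos(2) + cos(1)

Let u = exp(t), so du = exp(t) dt. When t = 0, u = 1; when t = log(2), u = 2.
The integral becomes ∫ sin(u) du from 1 to 2, with antiderivative -cos(u).
Back in t: F(t) = -cos(exp(t)).
Then F(log(2)) - F(0) = (-cos(2)) - (-cos(1)) = -cos(2) + cos(1).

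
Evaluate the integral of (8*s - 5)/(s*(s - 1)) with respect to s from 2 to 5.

Factor the denominator: s**2 - s = s(s - 1).
Partial fractions: (8*s - 5)/(s*(s - 1)) = 5/s + 3/(s - 1).
An antiderivative is F(s) = 5*log(s) + 3*log(s - 1).
Then F(5) - F(2) = (6*log(2) + 5*log(5)) - (log(32)) = log(2) + 5*log(5).

log(2) + 5*log(5)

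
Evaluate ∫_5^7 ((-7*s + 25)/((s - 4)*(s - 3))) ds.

-3*log(3) - 4*log(2)

Factor the denominator: s**2 - 7*s + 12 = (s - 3)(s - 4).
Partial fractions: (-7*s + 25)/((s - 4)*(s - 3)) = -4/(s - 3) - 3/(s - 4).
An antiderivative is F(s) = -3*log(s - 4) - 4*log(s - 3).
Then F(7) - F(5) = (-8*log(2) - 3*log(3)) - (-log(16)) = -3*log(3) - 4*log(2).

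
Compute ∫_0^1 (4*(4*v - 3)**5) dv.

-364/3

Let u = 4*v - 3, so du = 4 dv. When v = 0, u = -3; when v = 1, u = 1.
The integral becomes ∫ u**5 du from -3 to 1, with antiderivative u**6/6.
Back in v: F(v) = (4*v - 3)**6/6.
Then F(1) - F(0) = (1/6) - (243/2) = -364/3.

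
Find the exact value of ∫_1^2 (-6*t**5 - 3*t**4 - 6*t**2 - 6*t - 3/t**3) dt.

By the power rule, an antiderivative is F(t) = -t**6 - 3*t**5/5 - 2*t**3 - 3*t**2 + 3/(2*t**2).
Then F(2) - F(1) = (-4433/40) - (-51/10) = -4229/40.

-4229/40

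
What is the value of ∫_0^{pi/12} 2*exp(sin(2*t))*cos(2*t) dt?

-1 + exp(1/2)

Let u = sin(2*t), so du = 2*cos(2*t) dt. When t = 0, u = 0; when t = pi/12, u = 1/2.
The integral becomes ∫ exp(u) du from 0 to 1/2, with antiderivative exp(u).
Back in t: F(t) = exp(sin(2*t)).
Then F(pi/12) - F(0) = (exp(1/2)) - (1) = -1 + exp(1/2).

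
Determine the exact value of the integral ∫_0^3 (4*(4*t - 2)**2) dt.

Let u = 4*t - 2, so du = 4 dt. When t = 0, u = -2; when t = 3, u = 10.
The integral becomes ∫ u**2 du from -2 to 10, with antiderivative u**3/3.
Back in t: F(t) = (4*t - 2)**3/3.
Then F(3) - F(0) = (1000/3) - (-8/3) = 336.

336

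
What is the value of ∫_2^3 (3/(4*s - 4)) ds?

3*log(2)/4

An antiderivative is F(s) = 3*log(4*s - 4)/4.
Then F(3) - F(2) = (9*log(2)/4) - (3*log(2)/2) = 3*log(2)/4.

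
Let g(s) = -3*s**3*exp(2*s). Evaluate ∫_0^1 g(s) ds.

Integrate by parts 3 times (u = s^3, dv = -3*exp(2*s) ds).
An antiderivative is F(s) = (-12*s**3 + 18*s**2 - 18*s + 9)*exp(2*s)/8.
Then F(1) - F(0) = (-3*exp(2)/8) - (9/8) = -3*exp(2)/8 - 9/8.

-3*exp(2)/8 - 9/8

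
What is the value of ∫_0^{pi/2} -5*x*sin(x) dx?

Integrate by parts once (u = x, dv = -5*sin(x) dx).
An antiderivative is F(x) = 5*x*cos(x) - 5*sin(x).
Then F(pi/2) - F(0) = (-5) - (0) = -5.

-5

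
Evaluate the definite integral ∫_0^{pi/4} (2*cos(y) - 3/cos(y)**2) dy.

An antiderivative is F(y) = 2*sin(y) - 3*tan(y).
Then F(pi/4) - F(0) = (-3 + sqrt(2)) - (0) = -3 + sqrt(2).

-3 + sqrt(2)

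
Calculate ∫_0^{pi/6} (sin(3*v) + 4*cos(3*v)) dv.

5/3

An antiderivative is F(v) = 4*sin(3*v)/3 - cos(3*v)/3.
Then F(pi/6) - F(0) = (4/3) - (-1/3) = 5/3.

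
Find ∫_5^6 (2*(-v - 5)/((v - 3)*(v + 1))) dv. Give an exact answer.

Factor the denominator: v**2 - 2*v - 3 = (v + 1)(v - 3).
Partial fractions: 2*(-v - 5)/((v - 3)*(v + 1)) = 2/(v + 1) - 4/(v - 3).
An antiderivative is F(v) = -4*log(v - 3) + 2*log(v + 1).
Then F(6) - F(5) = (log(49/81)) - (log(9/4)) = -6*log(3) + 2*log(2) + 2*log(7).

-6*log(3) + 2*log(2) + 2*log(7)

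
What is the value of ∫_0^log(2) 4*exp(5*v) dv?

124/5

Let u = exp(v), so du = exp(v) dv. When v = 0, u = 1; when v = log(2), u = 2.
The integral becomes 4·∫ u**4 du from 1 to 2, with antiderivative 4*u**5/5.
Back in v: F(v) = 4*exp(5*v)/5.
Then F(log(2)) - F(0) = (128/5) - (4/5) = 124/5.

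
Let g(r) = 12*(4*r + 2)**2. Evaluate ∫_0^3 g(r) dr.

Let u = 4*r + 2, so du = 4 dr. When r = 0, u = 2; when r = 3, u = 14.
The integral becomes 3·∫ u**2 du from 2 to 14, with antiderivative u**3.
Back in r: F(r) = (4*r + 2)**3.
Then F(3) - F(0) = (2744) - (8) = 2736.

2736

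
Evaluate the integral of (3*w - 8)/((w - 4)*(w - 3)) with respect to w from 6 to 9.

-5*log(2) + 4*log(5)

Factor the denominator: w**2 - 7*w + 12 = (w - 3)(w - 4).
Partial fractions: (3*w - 8)/((w - 4)*(w - 3)) = -1/(w - 3) + 4/(w - 4).
An antiderivative is F(w) = 4*log(w - 4) - log(w - 3).
Then F(9) - F(6) = (-log(3) - log(2) + 4*log(5)) - (log(16/3)) = -5*log(2) + 4*log(5).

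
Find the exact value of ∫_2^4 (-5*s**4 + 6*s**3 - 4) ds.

-640

By the power rule, an antiderivative is F(s) = -s**5 + 3*s**4/2 - 4*s.
Then F(4) - F(2) = (-656) - (-16) = -640.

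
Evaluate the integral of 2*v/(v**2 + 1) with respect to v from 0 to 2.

Let u = v**2 + 1, so du = 2*v dv. When v = 0, u = 1; when v = 2, u = 5.
The integral becomes ∫ 1/u du from 1 to 5, with antiderivative log(u).
Back in v: F(v) = log(v**2 + 1).
Then F(2) - F(0) = (log(5)) - (0) = log(5).

log(5)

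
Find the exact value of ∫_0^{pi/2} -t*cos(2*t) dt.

1/2

Integrate by parts once (u = t, dv = -cos(2*t) dt).
An antiderivative is F(t) = -t*sin(2*t)/2 - cos(2*t)/4.
Then F(pi/2) - F(0) = (1/4) - (-1/4) = 1/2.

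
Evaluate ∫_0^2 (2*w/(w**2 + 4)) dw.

log(2)

Let u = w**2 + 4, so du = 2*w dw. When w = 0, u = 4; when w = 2, u = 8.
The integral becomes ∫ 1/u du from 4 to 8, with antiderivative log(u).
Back in w: F(w) = log(w**2 + 4).
Then F(2) - F(0) = (log(8)) - (log(4)) = log(2).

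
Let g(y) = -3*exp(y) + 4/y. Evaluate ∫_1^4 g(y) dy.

An antiderivative is F(y) = -3*exp(y) + 4*log(y).
Then F(4) - F(1) = (-3*exp(4) + 8*log(2)) - (-3*exp(1)) = -3*exp(4) + 8*log(2) + 3*exp(1).

-3*exp(4) + 8*log(2) + 3*exp(1)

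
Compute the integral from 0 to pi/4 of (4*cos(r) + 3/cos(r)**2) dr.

An antiderivative is F(r) = 4*sin(r) + 3*tan(r).
Then F(pi/4) - F(0) = (2*sqrt(2) + 3) - (0) = 2*sqrt(2) + 3.

2*sqrt(2) + 3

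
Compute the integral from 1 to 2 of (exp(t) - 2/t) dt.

-exp(1) - log(4) + exp(2)

An antiderivative is F(t) = exp(t) - 2*log(t).
Then F(2) - F(1) = (-log(4) + exp(2)) - (exp(1)) = -exp(1) - log(4) + exp(2).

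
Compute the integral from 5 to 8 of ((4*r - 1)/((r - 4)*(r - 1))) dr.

Factor the denominator: r**2 - 5*r + 4 = (r - 1)(r - 4).
Partial fractions: (4*r - 1)/((r - 4)*(r - 1)) = -1/(r - 1) + 5/(r - 4).
An antiderivative is F(r) = 5*log(r - 4) - log(r - 1).
Then F(8) - F(5) = (-log(7) + 10*log(2)) - (-log(4)) = -log(7) + 12*log(2).

-log(7) + 12*log(2)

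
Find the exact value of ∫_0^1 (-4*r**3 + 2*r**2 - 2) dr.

By the power rule, an antiderivative is F(r) = -r**4 + 2*r**3/3 - 2*r.
Then F(1) - F(0) = (-7/3) - (0) = -7/3.

-7/3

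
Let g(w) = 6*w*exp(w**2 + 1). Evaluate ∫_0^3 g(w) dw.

Let u = w**2 + 1, so du = 2*w dw. When w = 0, u = 1; when w = 3, u = 10.
The integral becomes 3·∫ exp(u) du from 1 to 10, with antiderivative 3*exp(u).
Back in w: F(w) = 3*exp(w**2 + 1).
Then F(3) - F(0) = (3*exp(10)) - (3*exp(1)) = -3*exp(1)*(1 - exp(9)).

-3*exp(1)*(1 - exp(9))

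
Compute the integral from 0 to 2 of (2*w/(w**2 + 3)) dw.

Let u = w**2 + 3, so du = 2*w dw. When w = 0, u = 3; when w = 2, u = 7.
The integral becomes ∫ 1/u du from 3 to 7, with antiderivative log(u).
Back in w: F(w) = log(w**2 + 3).
Then F(2) - F(0) = (log(7)) - (log(3)) = log(7/3).

log(7/3)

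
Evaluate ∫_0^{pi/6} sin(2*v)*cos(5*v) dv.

-2/21 + sqrt(3)/28

Use the identity sin(2*v)cos(5*v) = [sin(7*v) + sin(-3*v)]/2.
An antiderivative is F(v) = cos(3*v)/6 - cos(7*v)/14.
Then F(pi/6) - F(0) = (sqrt(3)/28) - (2/21) = -2/21 + sqrt(3)/28.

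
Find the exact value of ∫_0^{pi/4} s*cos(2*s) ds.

-1/4 + pi/8

Integrate by parts once (u = s, dv = cos(2*s) ds).
An antiderivative is F(s) = s*sin(2*s)/2 + cos(2*s)/4.
Then F(pi/4) - F(0) = (pi/8) - (1/4) = -1/4 + pi/8.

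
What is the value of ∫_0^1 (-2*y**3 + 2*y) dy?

By the power rule, an antiderivative is F(y) = -y**4/2 + y**2.
Then F(1) - F(0) = (1/2) - (0) = 1/2.

1/2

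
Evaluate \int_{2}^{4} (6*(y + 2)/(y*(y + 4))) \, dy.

Factor the denominator: y**2 + 4*y = (y + 4)y.
Partial fractions: 6*(y + 2)/(y*(y + 4)) = 3/(y + 4) + 3/y.
An antiderivative is F(y) = 3*log(y) + 3*log(y + 4).
Then F(4) - F(2) = (15*log(2)) - (3*log(3) + 6*log(2)) = -3*log(3) + 9*log(2).

-3*log(3) + 9*log(2)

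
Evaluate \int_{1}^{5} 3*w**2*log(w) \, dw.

Integrate by parts once (u = ln w, dv = 3*w**2 dw).
An antiderivative is F(w) = w**3*(3*log(w) - 1)/3.
Then F(5) - F(1) = (-125/3 + 125*log(5)) - (-1/3) = -124/3 + 125*log(5).

-124/3 + 125*log(5)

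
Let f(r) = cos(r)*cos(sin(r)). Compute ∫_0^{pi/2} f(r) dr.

sin(1)

Let u = sin(r), so du = cos(r) dr. When r = 0, u = 0; when r = pi/2, u = 1.
The integral becomes ∫ cos(u) du from 0 to 1, with antiderivative sin(u).
Back in r: F(r) = sin(sin(r)).
Then F(pi/2) - F(0) = (sin(1)) - (0) = sin(1).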